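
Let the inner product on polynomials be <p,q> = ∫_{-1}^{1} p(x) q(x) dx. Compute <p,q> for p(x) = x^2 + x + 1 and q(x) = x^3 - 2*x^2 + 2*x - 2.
<p,q> = -86/15

Expand the product: p(x)·q(x) = x^5 - x^4 + x^3 - 2*x^2 - 2.
∫_{-1}^{1} of each monomial x^k gives [2/(k+1) if k even, 0 if k odd]. Integrating term-by-term (or equivalently evaluating the antiderivative F(x) = x^6/6 - x^5/5 + x^4/4 - 2*x^3/3 - 2*x at the endpoints):
  F(1) − F(−1) = -49/20 − (197/60) = -86/15.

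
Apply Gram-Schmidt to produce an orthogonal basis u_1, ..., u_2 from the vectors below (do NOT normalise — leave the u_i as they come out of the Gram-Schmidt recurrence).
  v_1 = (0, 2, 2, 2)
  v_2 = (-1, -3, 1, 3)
Orthogonal basis:
  u_1 = (0, 2, 2, 2)
  u_2 = (-1, -10/3, 2/3, 8/3)

Apply the Gram-Schmidt recurrence
  u_1 = v_1
  u_i = v_i − Σ_{j<i} ((v_i · u_j) / (u_j · u_j)) · u_j.

Step by step this gives:
  u_1 = (0, 2, 2, 2)
  u_2 = (-1, -10/3, 2/3, 8/3)

Orthogonality check:
  u_2 · u_1 = 0 (should be 0)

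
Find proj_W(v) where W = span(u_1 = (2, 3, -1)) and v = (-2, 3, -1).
proj_W(v) = (6/7, 9/7, -3/7)

Set up U = [u_1 | ... | u_1] ∈ R^(3×1). The projector onto W = col(U) is P = U (U^T U)^(-1) U^T.
Compute U^T U =
  [14],
and U^T v = (6).
Solve U^T U · c = U^T v for the coefficients: c = (3/7). The projection is proj_W(v) = U c.
Check: (v - proj_W(v)) · u_1 = 0  (should be 0).
Result: proj_W(v) = (6/7, 9/7, -3/7).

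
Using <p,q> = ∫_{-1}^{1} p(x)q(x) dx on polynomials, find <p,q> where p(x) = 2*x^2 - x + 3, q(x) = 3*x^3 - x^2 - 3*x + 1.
<p,q> = 16/3

Expand the product: p(x)·q(x) = 6*x^5 - 5*x^4 + 4*x^3 + 2*x^2 - 10*x + 3.
∫_{-1}^{1} of each monomial x^k gives [2/(k+1) if k even, 0 if k odd]. Integrating term-by-term (or equivalently evaluating the antiderivative F(x) = x^6 - x^5 + x^4 + 2*x^3/3 - 5*x^2 + 3*x at the endpoints):
  F(1) − F(−1) = -1/3 − (-17/3) = 16/3.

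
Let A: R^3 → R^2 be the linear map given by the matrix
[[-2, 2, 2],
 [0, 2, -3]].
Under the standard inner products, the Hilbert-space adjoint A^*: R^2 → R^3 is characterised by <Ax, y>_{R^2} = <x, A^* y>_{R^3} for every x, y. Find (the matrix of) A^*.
A^* = A^T =
[[-2, 0],
 [2, 2],
 [2, -3]]

For real matrices with standard dot products, the defining identity <Ax, y> = <x, A^* y> gives (Ax)^T y = x^T (A^*) y, i.e. x^T A^T y = x^T (A^*) y. Since this holds for all x, y, we must have A^* = A^T. Therefore
A^* =
[[-2, 0],
 [2, 2],
 [2, -3]].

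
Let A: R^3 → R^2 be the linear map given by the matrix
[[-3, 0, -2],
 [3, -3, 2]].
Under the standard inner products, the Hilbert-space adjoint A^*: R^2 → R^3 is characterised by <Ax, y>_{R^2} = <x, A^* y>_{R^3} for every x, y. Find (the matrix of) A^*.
A^* = A^T =
[[-3, 3],
 [0, -3],
 [-2, 2]]

For real matrices with standard dot products, the defining identity <Ax, y> = <x, A^* y> gives (Ax)^T y = x^T (A^*) y, i.e. x^T A^T y = x^T (A^*) y. Since this holds for all x, y, we must have A^* = A^T. Therefore
A^* =
[[-3, 3],
 [0, -3],
 [-2, 2]].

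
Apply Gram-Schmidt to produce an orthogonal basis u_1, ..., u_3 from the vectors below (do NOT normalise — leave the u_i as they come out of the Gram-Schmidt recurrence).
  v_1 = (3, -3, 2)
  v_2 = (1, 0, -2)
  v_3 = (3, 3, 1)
Orthogonal basis:
  u_1 = (3, -3, 2)
  u_2 = (25/22, -3/22, -21/11)
  u_3 = (270/109, 360/109, 135/109)

Apply the Gram-Schmidt recurrence
  u_1 = v_1
  u_i = v_i − Σ_{j<i} ((v_i · u_j) / (u_j · u_j)) · u_j.

Step by step this gives:
  u_1 = (3, -3, 2)
  u_2 = (25/22, -3/22, -21/11)
  u_3 = (270/109, 360/109, 135/109)

Orthogonality check:
  u_2 · u_1 = 0 (should be 0)
  u_3 · u_1 = 0 (should be 0)
  u_3 · u_2 = 0 (should be 0)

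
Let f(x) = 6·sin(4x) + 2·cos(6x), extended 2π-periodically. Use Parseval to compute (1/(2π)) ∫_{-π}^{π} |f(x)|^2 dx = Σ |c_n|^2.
Σ |c_n|^2 = 20

Expand |f|^2 and use orthogonality of {sin(nx), cos(mx)} on [-π, π]:
  ∫_{-π}^{π} sin(nx)^2 dx = π, ∫ cos(mx)^2 dx = π, and cross terms integrate to 0.
So ∫_{-π}^{π} f(x)^2 dx = 6^2 · π + 2^2 · π = (36 + 4)π.
Divide by 2π: (36 + 4)/2 = 20.
By Parseval, this equals Σ |c_n|^2.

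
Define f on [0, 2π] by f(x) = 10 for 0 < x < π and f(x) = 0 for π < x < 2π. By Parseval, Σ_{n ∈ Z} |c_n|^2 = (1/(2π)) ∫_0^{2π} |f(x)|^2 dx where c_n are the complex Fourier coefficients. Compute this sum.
Σ |c_n|^2 = 50

Parseval equates the L^2 energy of f (normalised by 1/(2π)) with the ℓ^2 sum of its Fourier coefficients: (1/(2π)) ∫_0^{2π} |f|^2 = Σ |c_n|^2.
Compute the left side: (1/(2π)) [∫_0^π 10^2 dx + ∫_π^{2π} 0^2 dx] = (1/(2π)) · (100π + 0π) = (100 + 0)/2 = 50.
So Σ_{n ∈ Z} |c_n|^2 = 50.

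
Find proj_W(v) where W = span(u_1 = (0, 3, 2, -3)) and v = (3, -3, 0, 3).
proj_W(v) = (0, -27/11, -18/11, 27/11)

Set up U = [u_1 | ... | u_1] ∈ R^(4×1). The projector onto W = col(U) is P = U (U^T U)^(-1) U^T.
Compute U^T U =
  [22],
and U^T v = (-18).
Solve U^T U · c = U^T v for the coefficients: c = (-9/11). The projection is proj_W(v) = U c.
Check: (v - proj_W(v)) · u_1 = 0  (should be 0).
Result: proj_W(v) = (0, -27/11, -18/11, 27/11).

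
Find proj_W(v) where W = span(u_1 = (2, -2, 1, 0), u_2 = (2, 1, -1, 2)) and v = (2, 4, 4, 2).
proj_W(v) = (128/89, 88/89, -80/89, 144/89)

Set up U = [u_1 | ... | u_2] ∈ R^(4×2). The projector onto W = col(U) is P = U (U^T U)^(-1) U^T.
Compute U^T U =
  [9, 1]
  [1, 10],
and U^T v = (0, 8).
Solve U^T U · c = U^T v for the coefficients: c = (-8/89, 72/89). The projection is proj_W(v) = U c.
Check: (v - proj_W(v)) · u_1 = 0  (should be 0).
Check: (v - proj_W(v)) · u_2 = 0  (should be 0).
Result: proj_W(v) = (128/89, 88/89, -80/89, 144/89).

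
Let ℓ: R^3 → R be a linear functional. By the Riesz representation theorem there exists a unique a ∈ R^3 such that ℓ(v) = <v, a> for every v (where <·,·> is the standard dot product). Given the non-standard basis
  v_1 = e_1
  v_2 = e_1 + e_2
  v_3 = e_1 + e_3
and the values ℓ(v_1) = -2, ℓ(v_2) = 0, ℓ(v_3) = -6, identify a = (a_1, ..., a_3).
a = (-2, 2, -4)

Write a = (a_1, ..., a_3) in the standard basis. For each basis vector v_i, ℓ(v_i) = <v_i, a> is a linear equation in the a_j's. Collect the n equations into a matrix system V a = ℓ, where row i of V is v_i (expressed in the standard basis). Since V is invertible (lower-triangular with 1s on the diagonal, up to permutation), solve by back-substitution:
  V =
[[1, 0, 0],
 [1, 1, 0],
 [1, 0, 1]]
  V a = (-2, 0, -6)
Solving gives a = (-2, 2, -4).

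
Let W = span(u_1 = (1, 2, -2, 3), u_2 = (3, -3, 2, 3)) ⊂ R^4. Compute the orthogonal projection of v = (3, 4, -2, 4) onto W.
proj_W(v) = (935/554, 773/277, -791/277, 15*2**(559/565)*3**(23/565)*5**(65/113)*7**(148/565)/28)

Set up U = [u_1 | ... | u_2] ∈ R^(4×2). The projector onto W = col(U) is P = U (U^T U)^(-1) U^T.
Compute U^T U =
  [18, 2]
  [2, 31],
and U^T v = (27, 5).
Solve U^T U · c = U^T v for the coefficients: c = (827/554, 18/277). The projection is proj_W(v) = U c.
Check: (v - proj_W(v)) · u_1 = 0  (should be 0).
Check: (v - proj_W(v)) · u_2 = 0  (should be 0).
Result: proj_W(v) = (935/554, 773/277, -791/277, 15*2**(559/565)*3**(23/565)*5**(65/113)*7**(148/565)/28).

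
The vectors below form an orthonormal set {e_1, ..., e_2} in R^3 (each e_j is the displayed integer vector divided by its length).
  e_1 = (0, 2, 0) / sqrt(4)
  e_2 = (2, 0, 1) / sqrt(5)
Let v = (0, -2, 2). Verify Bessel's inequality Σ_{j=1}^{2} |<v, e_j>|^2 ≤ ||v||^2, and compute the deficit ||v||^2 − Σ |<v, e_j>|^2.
Σ |<v, e_j>|^2 = 24/5; ||v||^2 = 8; deficit = 16/5

Write each e_j = u_j / sqrt(<u_j, u_j>) where u_j is the displayed integer vector. Then <v, e_j> = <v, u_j> / sqrt(<u_j, u_j>), so |<v, e_j>|^2 = <v, u_j>^2 / <u_j, u_j>.
Coefficients: <v, e_1> = -4/sqrt(4), <v, e_2> = 2/sqrt(5).
Square and sum: Σ |<v, e_j>|^2 = 24/5.
Compute ||v||^2 = v·v = 8.
Deficit = 8 − 24/5 = 16/5 ≥ 0, confirming Bessel's inequality. (The deficit equals ||v − Σ <v,e_j> e_j||^2, the squared distance from v to span{e_j}.)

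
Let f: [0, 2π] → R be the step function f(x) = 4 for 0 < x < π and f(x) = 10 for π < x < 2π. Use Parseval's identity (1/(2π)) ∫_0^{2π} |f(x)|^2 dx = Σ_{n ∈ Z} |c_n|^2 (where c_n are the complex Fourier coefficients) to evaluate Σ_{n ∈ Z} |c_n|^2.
Σ |c_n|^2 = 58

Parseval equates the L^2 energy of f (normalised by 1/(2π)) with the ℓ^2 sum of its Fourier coefficients: (1/(2π)) ∫_0^{2π} |f|^2 = Σ |c_n|^2.
Compute the left side: (1/(2π)) [∫_0^π 4^2 dx + ∫_π^{2π} 10^2 dx] = (1/(2π)) · (16π + 100π) = (16 + 100)/2 = 58.
So Σ_{n ∈ Z} |c_n|^2 = 58.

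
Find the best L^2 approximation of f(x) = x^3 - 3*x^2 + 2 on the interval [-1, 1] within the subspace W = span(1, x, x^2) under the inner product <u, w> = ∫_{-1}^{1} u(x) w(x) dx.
g(x) = -3*x^2 + 3*x/5 + 2

The best approximation g ∈ W is the orthogonal projection of f onto W. Writing g = a_0 + a_1 x + a_2 x^2, the coefficients solve the normal equations G · a = b where
  G_{ij} = <φ_i, φ_j> and b_i = <f, φ_i>, with φ_0 = 1, φ_1 = x, φ_2 = x^2.
G =
  [2, 0, 2/3]
  [0, 2/3, 0]
  [2/3, 0, 2/5],
b = (2, 2/5, 2/15).
Solving gives a_0 = 2, a_1 = 3/5, a_2 = -3, so
  g(x) = -3*x^2 + 3*x/5 + 2.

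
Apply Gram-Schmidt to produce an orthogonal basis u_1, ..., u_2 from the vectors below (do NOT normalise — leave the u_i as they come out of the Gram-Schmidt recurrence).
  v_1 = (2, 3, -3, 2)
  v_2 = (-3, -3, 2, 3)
Orthogonal basis:
  u_1 = (2, 3, -3, 2)
  u_2 = (-24/13, -33/26, 7/26, 54/13)

Apply the Gram-Schmidt recurrence
  u_1 = v_1
  u_i = v_i − Σ_{j<i} ((v_i · u_j) / (u_j · u_j)) · u_j.

Step by step this gives:
  u_1 = (2, 3, -3, 2)
  u_2 = (-24/13, -33/26, 7/26, 54/13)

Orthogonality check:
  u_2 · u_1 = 0 (should be 0)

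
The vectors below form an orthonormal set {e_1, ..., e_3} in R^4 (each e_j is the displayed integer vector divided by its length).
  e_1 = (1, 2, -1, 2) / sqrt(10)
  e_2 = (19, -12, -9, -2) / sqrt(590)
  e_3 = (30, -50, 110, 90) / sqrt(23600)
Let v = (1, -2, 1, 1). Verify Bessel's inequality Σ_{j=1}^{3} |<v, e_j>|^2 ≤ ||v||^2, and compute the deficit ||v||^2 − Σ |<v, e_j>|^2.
Σ |<v, e_j>|^2 = 27/4; ||v||^2 = 7; deficit = 1/4

Write each e_j = u_j / sqrt(<u_j, u_j>) where u_j is the displayed integer vector. Then <v, e_j> = <v, u_j> / sqrt(<u_j, u_j>), so |<v, e_j>|^2 = <v, u_j>^2 / <u_j, u_j>.
Coefficients: <v, e_1> = -2/sqrt(10), <v, e_2> = 32/sqrt(590), <v, e_3> = 330/sqrt(23600).
Square and sum: Σ |<v, e_j>|^2 = 27/4.
Compute ||v||^2 = v·v = 7.
Deficit = 7 − 27/4 = 1/4 ≥ 0, confirming Bessel's inequality. (The deficit equals ||v − Σ <v,e_j> e_j||^2, the squared distance from v to span{e_j}.)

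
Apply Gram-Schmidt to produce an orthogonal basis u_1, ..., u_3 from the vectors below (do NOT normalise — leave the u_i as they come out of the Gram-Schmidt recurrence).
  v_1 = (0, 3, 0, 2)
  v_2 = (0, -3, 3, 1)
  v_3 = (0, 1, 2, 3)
Orthogonal basis:
  u_1 = (0, 3, 0, 2)
  u_2 = (0, -18/13, 3, 27/13)
  u_3 = (0, -1/11, -3/22, 3/22)

Apply the Gram-Schmidt recurrence
  u_1 = v_1
  u_i = v_i − Σ_{j<i} ((v_i · u_j) / (u_j · u_j)) · u_j.

Step by step this gives:
  u_1 = (0, 3, 0, 2)
  u_2 = (0, -18/13, 3, 27/13)
  u_3 = (0, -1/11, -3/22, 3/22)

Orthogonality check:
  u_2 · u_1 = 0 (should be 0)
  u_3 · u_1 = 0 (should be 0)
  u_3 · u_2 = 0 (should be 0)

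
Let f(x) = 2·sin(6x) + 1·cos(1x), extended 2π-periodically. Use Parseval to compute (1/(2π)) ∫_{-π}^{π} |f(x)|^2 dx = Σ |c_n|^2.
Σ |c_n|^2 = 5/2

Expand |f|^2 and use orthogonality of {sin(nx), cos(mx)} on [-π, π]:
  ∫_{-π}^{π} sin(nx)^2 dx = π, ∫ cos(mx)^2 dx = π, and cross terms integrate to 0.
So ∫_{-π}^{π} f(x)^2 dx = 2^2 · π + 1^2 · π = (4 + 1)π.
Divide by 2π: (4 + 1)/2 = 5/2.
By Parseval, this equals Σ |c_n|^2.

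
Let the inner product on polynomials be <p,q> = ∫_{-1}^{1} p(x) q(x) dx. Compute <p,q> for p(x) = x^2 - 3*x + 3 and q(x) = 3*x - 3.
<p,q> = -26

Expand the product: p(x)·q(x) = 3*x^3 - 12*x^2 + 18*x - 9.
∫_{-1}^{1} of each monomial x^k gives [2/(k+1) if k even, 0 if k odd]. Integrating term-by-term (or equivalently evaluating the antiderivative F(x) = 3*x^4/4 - 4*x^3 + 9*x^2 - 9*x at the endpoints):
  F(1) − F(−1) = -13/4 − (91/4) = -26.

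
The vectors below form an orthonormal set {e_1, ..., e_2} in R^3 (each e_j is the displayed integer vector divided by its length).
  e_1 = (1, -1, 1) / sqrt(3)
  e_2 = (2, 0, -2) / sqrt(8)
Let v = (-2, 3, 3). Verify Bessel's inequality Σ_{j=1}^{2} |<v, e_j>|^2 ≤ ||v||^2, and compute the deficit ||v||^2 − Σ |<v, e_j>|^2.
Σ |<v, e_j>|^2 = 83/6; ||v||^2 = 22; deficit = 49/6

Write each e_j = u_j / sqrt(<u_j, u_j>) where u_j is the displayed integer vector. Then <v, e_j> = <v, u_j> / sqrt(<u_j, u_j>), so |<v, e_j>|^2 = <v, u_j>^2 / <u_j, u_j>.
Coefficients: <v, e_1> = -2/sqrt(3), <v, e_2> = -10/sqrt(8).
Square and sum: Σ |<v, e_j>|^2 = 83/6.
Compute ||v||^2 = v·v = 22.
Deficit = 22 − 83/6 = 49/6 ≥ 0, confirming Bessel's inequality. (The deficit equals ||v − Σ <v,e_j> e_j||^2, the squared distance from v to span{e_j}.)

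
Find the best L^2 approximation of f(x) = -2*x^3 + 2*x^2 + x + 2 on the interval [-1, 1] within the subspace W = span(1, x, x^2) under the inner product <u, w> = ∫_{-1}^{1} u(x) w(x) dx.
g(x) = 2*x^2 - x/5 + 2

The best approximation g ∈ W is the orthogonal projection of f onto W. Writing g = a_0 + a_1 x + a_2 x^2, the coefficients solve the normal equations G · a = b where
  G_{ij} = <φ_i, φ_j> and b_i = <f, φ_i>, with φ_0 = 1, φ_1 = x, φ_2 = x^2.
G =
  [2, 0, 2/3]
  [0, 2/3, 0]
  [2/3, 0, 2/5],
b = (16/3, -2/15, 32/15).
Solving gives a_0 = 2, a_1 = -1/5, a_2 = 2, so
  g(x) = 2*x^2 - x/5 + 2.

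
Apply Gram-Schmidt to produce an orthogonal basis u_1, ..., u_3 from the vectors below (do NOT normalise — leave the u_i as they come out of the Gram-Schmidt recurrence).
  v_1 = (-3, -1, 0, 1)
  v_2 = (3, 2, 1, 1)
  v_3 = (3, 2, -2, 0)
Orthogonal basis:
  u_1 = (-3, -1, 0, 1)
  u_2 = (3/11, 12/11, 1, 21/11)
  u_3 = (-3/65, 53/65, -141/65, 44/65)

Apply the Gram-Schmidt recurrence
  u_1 = v_1
  u_i = v_i − Σ_{j<i} ((v_i · u_j) / (u_j · u_j)) · u_j.

Step by step this gives:
  u_1 = (-3, -1, 0, 1)
  u_2 = (3/11, 12/11, 1, 21/11)
  u_3 = (-3/65, 53/65, -141/65, 44/65)

Orthogonality check:
  u_2 · u_1 = 0 (should be 0)
  u_3 · u_1 = 0 (should be 0)
  u_3 · u_2 = 0 (should be 0)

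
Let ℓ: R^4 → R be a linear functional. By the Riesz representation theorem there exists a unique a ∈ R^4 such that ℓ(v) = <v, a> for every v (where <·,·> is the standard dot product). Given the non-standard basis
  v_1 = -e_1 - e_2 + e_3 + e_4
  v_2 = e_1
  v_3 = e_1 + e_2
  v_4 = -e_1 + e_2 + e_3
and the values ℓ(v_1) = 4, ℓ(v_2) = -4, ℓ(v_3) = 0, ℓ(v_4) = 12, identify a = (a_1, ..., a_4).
a = (-4, 4, 4, 0)

Write a = (a_1, ..., a_4) in the standard basis. For each basis vector v_i, ℓ(v_i) = <v_i, a> is a linear equation in the a_j's. Collect the n equations into a matrix system V a = ℓ, where row i of V is v_i (expressed in the standard basis). Since V is invertible (lower-triangular with 1s on the diagonal, up to permutation), solve by back-substitution:
  V =
[[-1, -1, 1, 1],
 [1, 0, 0, 0],
 [1, 1, 0, 0],
 [-1, 1, 1, 0]]
  V a = (4, -4, 0, 12)
Solving gives a = (-4, 4, 4, 0).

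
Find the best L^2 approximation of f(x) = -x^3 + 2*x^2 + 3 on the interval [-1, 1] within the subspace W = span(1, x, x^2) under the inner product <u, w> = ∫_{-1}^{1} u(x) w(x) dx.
g(x) = 2*x^2 - 3*x/5 + 3

The best approximation g ∈ W is the orthogonal projection of f onto W. Writing g = a_0 + a_1 x + a_2 x^2, the coefficients solve the normal equations G · a = b where
  G_{ij} = <φ_i, φ_j> and b_i = <f, φ_i>, with φ_0 = 1, φ_1 = x, φ_2 = x^2.
G =
  [2, 0, 2/3]
  [0, 2/3, 0]
  [2/3, 0, 2/5],
b = (22/3, -2/5, 14/5).
Solving gives a_0 = 3, a_1 = -3/5, a_2 = 2, so
  g(x) = 2*x^2 - 3*x/5 + 3.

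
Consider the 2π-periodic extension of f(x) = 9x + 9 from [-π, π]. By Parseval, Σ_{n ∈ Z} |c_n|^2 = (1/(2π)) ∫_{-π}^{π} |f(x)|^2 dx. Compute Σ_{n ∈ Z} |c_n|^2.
Σ |c_n|^2 = 27π^2 + 81

Expand and integrate term by term over [-π, π]:
  ∫ (9x)^2 dx = 81·(2π^3/3); ∫ 2·9·(9)·x dx = 0 (odd integrand); ∫ 9^2 dx = 81·2π.
So (1/(2π)) ∫_{-π}^{π} (9x + 9)^2 dx = 81π^2/3 + 81 = 27π^2 + 81.
Parseval ⇒ Σ |c_n|^2 = 27π^2 + 81.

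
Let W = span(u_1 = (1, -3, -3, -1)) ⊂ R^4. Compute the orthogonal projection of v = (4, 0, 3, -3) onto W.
proj_W(v) = (-1/10, 3/10, 3/10, 1/10)

Set up U = [u_1 | ... | u_1] ∈ R^(4×1). The projector onto W = col(U) is P = U (U^T U)^(-1) U^T.
Compute U^T U =
  [20],
and U^T v = (-2).
Solve U^T U · c = U^T v for the coefficients: c = (-1/10). The projection is proj_W(v) = U c.
Check: (v - proj_W(v)) · u_1 = 0  (should be 0).
Result: proj_W(v) = (-1/10, 3/10, 3/10, 1/10).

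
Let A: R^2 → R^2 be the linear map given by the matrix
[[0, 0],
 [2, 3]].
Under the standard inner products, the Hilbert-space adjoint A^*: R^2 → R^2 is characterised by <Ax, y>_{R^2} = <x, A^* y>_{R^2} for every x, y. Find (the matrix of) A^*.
A^* = A^T =
[[0, 2],
 [0, 3]]

For real matrices with standard dot products, the defining identity <Ax, y> = <x, A^* y> gives (Ax)^T y = x^T (A^*) y, i.e. x^T A^T y = x^T (A^*) y. Since this holds for all x, y, we must have A^* = A^T. Therefore
A^* =
[[0, 2],
 [0, 3]].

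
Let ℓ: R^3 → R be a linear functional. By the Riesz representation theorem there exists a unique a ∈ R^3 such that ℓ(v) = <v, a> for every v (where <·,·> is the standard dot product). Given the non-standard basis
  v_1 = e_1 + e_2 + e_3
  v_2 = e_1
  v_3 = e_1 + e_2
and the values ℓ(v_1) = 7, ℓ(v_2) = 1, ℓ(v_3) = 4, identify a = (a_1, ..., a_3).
a = (1, 3, 3)

Write a = (a_1, ..., a_3) in the standard basis. For each basis vector v_i, ℓ(v_i) = <v_i, a> is a linear equation in the a_j's. Collect the n equations into a matrix system V a = ℓ, where row i of V is v_i (expressed in the standard basis). Since V is invertible (lower-triangular with 1s on the diagonal, up to permutation), solve by back-substitution:
  V =
[[1, 1, 1],
 [1, 0, 0],
 [1, 1, 0]]
  V a = (7, 1, 4)
Solving gives a = (1, 3, 3).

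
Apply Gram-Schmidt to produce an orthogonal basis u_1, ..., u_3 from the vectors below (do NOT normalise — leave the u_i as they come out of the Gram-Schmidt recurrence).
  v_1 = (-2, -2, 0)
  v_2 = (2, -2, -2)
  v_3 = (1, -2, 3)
Orthogonal basis:
  u_1 = (-2, -2, 0)
  u_2 = (2, -2, -2)
  u_3 = (3/2, -3/2, 3)

Apply the Gram-Schmidt recurrence
  u_1 = v_1
  u_i = v_i − Σ_{j<i} ((v_i · u_j) / (u_j · u_j)) · u_j.

Step by step this gives:
  u_1 = (-2, -2, 0)
  u_2 = (2, -2, -2)
  u_3 = (3/2, -3/2, 3)

Orthogonality check:
  u_2 · u_1 = 0 (should be 0)
  u_3 · u_1 = 0 (should be 0)
  u_3 · u_2 = 0 (should be 0)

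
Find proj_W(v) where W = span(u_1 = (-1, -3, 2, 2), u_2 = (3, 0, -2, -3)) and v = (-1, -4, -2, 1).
proj_W(v) = (105/227, -648/227, 218/227, 111/227)

Set up U = [u_1 | ... | u_2] ∈ R^(4×2). The projector onto W = col(U) is P = U (U^T U)^(-1) U^T.
Compute U^T U =
  [18, -13]
  [-13, 22],
and U^T v = (11, -2).
Solve U^T U · c = U^T v for the coefficients: c = (216/227, 107/227). The projection is proj_W(v) = U c.
Check: (v - proj_W(v)) · u_1 = 0  (should be 0).
Check: (v - proj_W(v)) · u_2 = 0  (should be 0).
Result: proj_W(v) = (105/227, -648/227, 218/227, 111/227).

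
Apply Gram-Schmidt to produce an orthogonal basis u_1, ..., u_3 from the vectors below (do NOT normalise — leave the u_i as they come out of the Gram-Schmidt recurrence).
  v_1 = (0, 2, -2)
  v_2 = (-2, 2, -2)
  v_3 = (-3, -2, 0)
Orthogonal basis:
  u_1 = (0, 2, -2)
  u_2 = (-2, 0, 0)
  u_3 = (0, -1, -1)

Apply the Gram-Schmidt recurrence
  u_1 = v_1
  u_i = v_i − Σ_{j<i} ((v_i · u_j) / (u_j · u_j)) · u_j.

Step by step this gives:
  u_1 = (0, 2, -2)
  u_2 = (-2, 0, 0)
  u_3 = (0, -1, -1)

Orthogonality check:
  u_2 · u_1 = 0 (should be 0)
  u_3 · u_1 = 0 (should be 0)
  u_3 · u_2 = 0 (should be 0)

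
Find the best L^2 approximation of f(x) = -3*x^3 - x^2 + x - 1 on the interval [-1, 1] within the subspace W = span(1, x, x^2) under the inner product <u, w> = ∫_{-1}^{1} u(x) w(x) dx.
g(x) = -x^2 - 4*x/5 - 1

The best approximation g ∈ W is the orthogonal projection of f onto W. Writing g = a_0 + a_1 x + a_2 x^2, the coefficients solve the normal equations G · a = b where
  G_{ij} = <φ_i, φ_j> and b_i = <f, φ_i>, with φ_0 = 1, φ_1 = x, φ_2 = x^2.
G =
  [2, 0, 2/3]
  [0, 2/3, 0]
  [2/3, 0, 2/5],
b = (-8/3, -8/15, -16/15).
Solving gives a_0 = -1, a_1 = -4/5, a_2 = -1, so
  g(x) = -x^2 - 4*x/5 - 1.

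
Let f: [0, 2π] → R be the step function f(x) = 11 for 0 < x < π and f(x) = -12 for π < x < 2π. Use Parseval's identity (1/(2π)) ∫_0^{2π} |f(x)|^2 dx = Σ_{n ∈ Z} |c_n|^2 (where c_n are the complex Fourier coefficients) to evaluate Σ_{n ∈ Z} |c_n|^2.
Σ |c_n|^2 = 265/2

Parseval equates the L^2 energy of f (normalised by 1/(2π)) with the ℓ^2 sum of its Fourier coefficients: (1/(2π)) ∫_0^{2π} |f|^2 = Σ |c_n|^2.
Compute the left side: (1/(2π)) [∫_0^π 11^2 dx + ∫_π^{2π} (-12)^2 dx] = (1/(2π)) · (121π + 144π) = (121 + 144)/2 = 265/2.
So Σ_{n ∈ Z} |c_n|^2 = 265/2.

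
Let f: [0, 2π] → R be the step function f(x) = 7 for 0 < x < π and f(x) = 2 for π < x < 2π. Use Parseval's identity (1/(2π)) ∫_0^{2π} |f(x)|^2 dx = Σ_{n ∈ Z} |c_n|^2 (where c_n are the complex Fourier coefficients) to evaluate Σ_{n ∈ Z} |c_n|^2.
Σ |c_n|^2 = 53/2

Parseval equates the L^2 energy of f (normalised by 1/(2π)) with the ℓ^2 sum of its Fourier coefficients: (1/(2π)) ∫_0^{2π} |f|^2 = Σ |c_n|^2.
Compute the left side: (1/(2π)) [∫_0^π 7^2 dx + ∫_π^{2π} 2^2 dx] = (1/(2π)) · (49π + 4π) = (49 + 4)/2 = 53/2.
So Σ_{n ∈ Z} |c_n|^2 = 53/2.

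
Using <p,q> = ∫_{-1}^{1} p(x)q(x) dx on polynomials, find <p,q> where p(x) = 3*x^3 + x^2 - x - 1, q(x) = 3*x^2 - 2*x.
<p,q> = -28/15

Expand the product: p(x)·q(x) = 9*x^5 - 3*x^4 - 5*x^3 - x^2 + 2*x.
∫_{-1}^{1} of each monomial x^k gives [2/(k+1) if k even, 0 if k odd]. Integrating term-by-term (or equivalently evaluating the antiderivative F(x) = 3*x^6/2 - 3*x^5/5 - 5*x^4/4 - x^3/3 + x^2 at the endpoints):
  F(1) − F(−1) = 19/60 − (131/60) = -28/15.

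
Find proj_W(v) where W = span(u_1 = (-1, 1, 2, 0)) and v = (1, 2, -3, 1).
proj_W(v) = (5/6, -5/6, -5/3, 0)

Set up U = [u_1 | ... | u_1] ∈ R^(4×1). The projector onto W = col(U) is P = U (U^T U)^(-1) U^T.
Compute U^T U =
  [6],
and U^T v = (-5).
Solve U^T U · c = U^T v for the coefficients: c = (-5/6). The projection is proj_W(v) = U c.
Check: (v - proj_W(v)) · u_1 = 0  (should be 0).
Result: proj_W(v) = (5/6, -5/6, -5/3, 0).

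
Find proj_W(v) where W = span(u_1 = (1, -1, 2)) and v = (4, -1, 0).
proj_W(v) = (5/6, -5/6, 5/3)

Set up U = [u_1 | ... | u_1] ∈ R^(3×1). The projector onto W = col(U) is P = U (U^T U)^(-1) U^T.
Compute U^T U =
  [6],
and U^T v = (5).
Solve U^T U · c = U^T v for the coefficients: c = (5/6). The projection is proj_W(v) = U c.
Check: (v - proj_W(v)) · u_1 = 0  (should be 0).
Result: proj_W(v) = (5/6, -5/6, 5/3).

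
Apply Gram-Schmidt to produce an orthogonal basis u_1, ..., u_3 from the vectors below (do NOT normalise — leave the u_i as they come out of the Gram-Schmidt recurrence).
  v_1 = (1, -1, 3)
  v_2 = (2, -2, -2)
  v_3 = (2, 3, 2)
Orthogonal basis:
  u_1 = (1, -1, 3)
  u_2 = (24/11, -24/11, -16/11)
  u_3 = (5/2, 5/2, 0)

Apply the Gram-Schmidt recurrence
  u_1 = v_1
  u_i = v_i − Σ_{j<i} ((v_i · u_j) / (u_j · u_j)) · u_j.

Step by step this gives:
  u_1 = (1, -1, 3)
  u_2 = (24/11, -24/11, -16/11)
  u_3 = (5/2, 5/2, 0)

Orthogonality check:
  u_2 · u_1 = 0 (should be 0)
  u_3 · u_1 = 0 (should be 0)
  u_3 · u_2 = 0 (should be 0)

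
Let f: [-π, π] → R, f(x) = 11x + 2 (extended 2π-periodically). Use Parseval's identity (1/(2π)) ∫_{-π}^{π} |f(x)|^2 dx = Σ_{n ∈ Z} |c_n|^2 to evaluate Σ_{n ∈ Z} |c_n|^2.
Σ |c_n|^2 = 121π^2/3 + 4

Expand and integrate term by term over [-π, π]:
  ∫ (11x)^2 dx = 121·(2π^3/3); ∫ 2·11·(2)·x dx = 0 (odd integrand); ∫ 2^2 dx = 4·2π.
So (1/(2π)) ∫_{-π}^{π} (11x + 2)^2 dx = 121π^2/3 + 4 = 121π^2/3 + 4.
Parseval ⇒ Σ |c_n|^2 = 121π^2/3 + 4.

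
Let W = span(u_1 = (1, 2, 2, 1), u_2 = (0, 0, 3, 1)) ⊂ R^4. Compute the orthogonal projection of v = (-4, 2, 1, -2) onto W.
proj_W(v) = (-7/51, -14/51, 16/51, 1/17)

Set up U = [u_1 | ... | u_2] ∈ R^(4×2). The projector onto W = col(U) is P = U (U^T U)^(-1) U^T.
Compute U^T U =
  [10, 7]
  [7, 10],
and U^T v = (0, 1).
Solve U^T U · c = U^T v for the coefficients: c = (-7/51, 10/51). The projection is proj_W(v) = U c.
Check: (v - proj_W(v)) · u_1 = 0  (should be 0).
Check: (v - proj_W(v)) · u_2 = 0  (should be 0).
Result: proj_W(v) = (-7/51, -14/51, 16/51, 1/17).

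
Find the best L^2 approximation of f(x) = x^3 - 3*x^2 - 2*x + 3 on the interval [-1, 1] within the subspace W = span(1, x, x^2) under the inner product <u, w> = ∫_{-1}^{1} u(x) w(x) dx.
g(x) = -3*x^2 - 7*x/5 + 3

The best approximation g ∈ W is the orthogonal projection of f onto W. Writing g = a_0 + a_1 x + a_2 x^2, the coefficients solve the normal equations G · a = b where
  G_{ij} = <φ_i, φ_j> and b_i = <f, φ_i>, with φ_0 = 1, φ_1 = x, φ_2 = x^2.
G =
  [2, 0, 2/3]
  [0, 2/3, 0]
  [2/3, 0, 2/5],
b = (4, -14/15, 4/5).
Solving gives a_0 = 3, a_1 = -7/5, a_2 = -3, so
  g(x) = -3*x^2 - 7*x/5 + 3.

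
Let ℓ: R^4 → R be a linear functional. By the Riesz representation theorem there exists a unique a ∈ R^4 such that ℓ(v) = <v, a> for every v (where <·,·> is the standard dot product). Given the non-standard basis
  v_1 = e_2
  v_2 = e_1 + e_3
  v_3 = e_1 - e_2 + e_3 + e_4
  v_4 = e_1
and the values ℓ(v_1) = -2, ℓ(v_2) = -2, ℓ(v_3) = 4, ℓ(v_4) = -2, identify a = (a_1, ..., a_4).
a = (-2, -2, 0, 4)

Write a = (a_1, ..., a_4) in the standard basis. For each basis vector v_i, ℓ(v_i) = <v_i, a> is a linear equation in the a_j's. Collect the n equations into a matrix system V a = ℓ, where row i of V is v_i (expressed in the standard basis). Since V is invertible (lower-triangular with 1s on the diagonal, up to permutation), solve by back-substitution:
  V =
[[0, 1, 0, 0],
 [1, 0, 1, 0],
 [1, -1, 1, 1],
 [1, 0, 0, 0]]
  V a = (-2, -2, 4, -2)
Solving gives a = (-2, -2, 0, 4).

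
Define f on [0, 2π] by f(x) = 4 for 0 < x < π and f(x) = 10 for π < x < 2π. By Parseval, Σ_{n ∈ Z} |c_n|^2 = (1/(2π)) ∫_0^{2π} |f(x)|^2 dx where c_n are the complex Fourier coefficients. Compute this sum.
Σ |c_n|^2 = 58

Parseval equates the L^2 energy of f (normalised by 1/(2π)) with the ℓ^2 sum of its Fourier coefficients: (1/(2π)) ∫_0^{2π} |f|^2 = Σ |c_n|^2.
Compute the left side: (1/(2π)) [∫_0^π 4^2 dx + ∫_π^{2π} 10^2 dx] = (1/(2π)) · (16π + 100π) = (16 + 100)/2 = 58.
So Σ_{n ∈ Z} |c_n|^2 = 58.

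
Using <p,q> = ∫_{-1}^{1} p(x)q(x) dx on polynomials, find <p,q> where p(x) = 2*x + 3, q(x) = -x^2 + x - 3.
<p,q> = -56/3

Expand the product: p(x)·q(x) = -2*x^3 - x^2 - 3*x - 9.
∫_{-1}^{1} of each monomial x^k gives [2/(k+1) if k even, 0 if k odd]. Integrating term-by-term (or equivalently evaluating the antiderivative F(x) = -x^4/2 - x^3/3 - 3*x^2/2 - 9*x at the endpoints):
  F(1) − F(−1) = -34/3 − (22/3) = -56/3.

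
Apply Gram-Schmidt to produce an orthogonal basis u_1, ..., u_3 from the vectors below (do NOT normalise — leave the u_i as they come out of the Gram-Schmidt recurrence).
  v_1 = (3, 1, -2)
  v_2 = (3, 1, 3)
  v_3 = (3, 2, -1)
Orthogonal basis:
  u_1 = (3, 1, -2)
  u_2 = (15/7, 5/7, 25/7)
  u_3 = (-3/10, 9/10, 0)

Apply the Gram-Schmidt recurrence
  u_1 = v_1
  u_i = v_i − Σ_{j<i} ((v_i · u_j) / (u_j · u_j)) · u_j.

Step by step this gives:
  u_1 = (3, 1, -2)
  u_2 = (15/7, 5/7, 25/7)
  u_3 = (-3/10, 9/10, 0)

Orthogonality check:
  u_2 · u_1 = 0 (should be 0)
  u_3 · u_1 = 0 (should be 0)
  u_3 · u_2 = 0 (should be 0)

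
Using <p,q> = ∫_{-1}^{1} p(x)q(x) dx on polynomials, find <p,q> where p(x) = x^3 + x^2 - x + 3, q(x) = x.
<p,q> = -4/15

Expand the product: p(x)·q(x) = x^4 + x^3 - x^2 + 3*x.
∫_{-1}^{1} of each monomial x^k gives [2/(k+1) if k even, 0 if k odd]. Integrating term-by-term (or equivalently evaluating the antiderivative F(x) = x^5/5 + x^4/4 - x^3/3 + 3*x^2/2 at the endpoints):
  F(1) − F(−1) = 97/60 − (113/60) = -4/15.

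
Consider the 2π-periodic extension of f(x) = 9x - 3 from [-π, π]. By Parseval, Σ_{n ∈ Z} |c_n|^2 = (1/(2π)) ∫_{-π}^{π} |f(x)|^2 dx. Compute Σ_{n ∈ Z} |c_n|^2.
Σ |c_n|^2 = 27π^2 + 9

Expand and integrate term by term over [-π, π]:
  ∫ (9x)^2 dx = 81·(2π^3/3); ∫ 2·9·(-3)·x dx = 0 (odd integrand); ∫ (-3)^2 dx = 9·2π.
So (1/(2π)) ∫_{-π}^{π} (9x - 3)^2 dx = 81π^2/3 + 9 = 27π^2 + 9.
Parseval ⇒ Σ |c_n|^2 = 27π^2 + 9.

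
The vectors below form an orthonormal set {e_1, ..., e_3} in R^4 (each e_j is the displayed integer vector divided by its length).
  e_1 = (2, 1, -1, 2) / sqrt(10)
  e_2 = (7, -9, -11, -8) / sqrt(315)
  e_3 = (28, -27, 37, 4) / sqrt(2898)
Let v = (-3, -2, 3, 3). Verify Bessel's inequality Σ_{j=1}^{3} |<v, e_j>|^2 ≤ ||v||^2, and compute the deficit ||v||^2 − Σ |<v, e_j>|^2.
Σ |<v, e_j>|^2 = 389/23; ||v||^2 = 31; deficit = 324/23

Write each e_j = u_j / sqrt(<u_j, u_j>) where u_j is the displayed integer vector. Then <v, e_j> = <v, u_j> / sqrt(<u_j, u_j>), so |<v, e_j>|^2 = <v, u_j>^2 / <u_j, u_j>.
Coefficients: <v, e_1> = -5/sqrt(10), <v, e_2> = -60/sqrt(315), <v, e_3> = 93/sqrt(2898).
Square and sum: Σ |<v, e_j>|^2 = 389/23.
Compute ||v||^2 = v·v = 31.
Deficit = 31 − 389/23 = 324/23 ≥ 0, confirming Bessel's inequality. (The deficit equals ||v − Σ <v,e_j> e_j||^2, the squared distance from v to span{e_j}.)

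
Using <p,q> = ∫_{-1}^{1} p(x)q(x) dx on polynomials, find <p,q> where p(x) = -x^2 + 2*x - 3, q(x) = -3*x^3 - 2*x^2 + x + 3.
<p,q> = -244/15

Expand the product: p(x)·q(x) = 3*x^5 - 4*x^4 + 4*x^3 + 5*x^2 + 3*x - 9.
∫_{-1}^{1} of each monomial x^k gives [2/(k+1) if k even, 0 if k odd]. Integrating term-by-term (or equivalently evaluating the antiderivative F(x) = x^6/2 - 4*x^5/5 + x^4 + 5*x^3/3 + 3*x^2/2 - 9*x at the endpoints):
  F(1) − F(−1) = -77/15 − (167/15) = -244/15.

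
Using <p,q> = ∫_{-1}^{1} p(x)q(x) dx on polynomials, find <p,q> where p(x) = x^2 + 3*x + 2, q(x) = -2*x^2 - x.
<p,q> = -82/15

Expand the product: p(x)·q(x) = -2*x^4 - 7*x^3 - 7*x^2 - 2*x.
∫_{-1}^{1} of each monomial x^k gives [2/(k+1) if k even, 0 if k odd]. Integrating term-by-term (or equivalently evaluating the antiderivative F(x) = -2*x^5/5 - 7*x^4/4 - 7*x^3/3 - x^2 at the endpoints):
  F(1) − F(−1) = -329/60 − (-1/60) = -82/15.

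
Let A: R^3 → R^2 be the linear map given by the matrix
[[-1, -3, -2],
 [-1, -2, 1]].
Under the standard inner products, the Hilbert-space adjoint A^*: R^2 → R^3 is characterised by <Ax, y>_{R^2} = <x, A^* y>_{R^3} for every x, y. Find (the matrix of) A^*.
A^* = A^T =
[[-1, -1],
 [-3, -2],
 [-2, 1]]

For real matrices with standard dot products, the defining identity <Ax, y> = <x, A^* y> gives (Ax)^T y = x^T (A^*) y, i.e. x^T A^T y = x^T (A^*) y. Since this holds for all x, y, we must have A^* = A^T. Therefore
A^* =
[[-1, -1],
 [-3, -2],
 [-2, 1]].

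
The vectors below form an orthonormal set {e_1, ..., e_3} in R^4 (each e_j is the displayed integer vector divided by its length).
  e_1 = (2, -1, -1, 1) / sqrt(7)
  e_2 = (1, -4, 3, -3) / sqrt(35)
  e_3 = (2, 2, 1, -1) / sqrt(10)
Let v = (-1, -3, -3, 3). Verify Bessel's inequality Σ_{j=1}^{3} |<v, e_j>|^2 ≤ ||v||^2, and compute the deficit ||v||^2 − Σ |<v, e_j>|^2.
Σ |<v, e_j>|^2 = 28; ||v||^2 = 28; deficit = 0

Write each e_j = u_j / sqrt(<u_j, u_j>) where u_j is the displayed integer vector. Then <v, e_j> = <v, u_j> / sqrt(<u_j, u_j>), so |<v, e_j>|^2 = <v, u_j>^2 / <u_j, u_j>.
Coefficients: <v, e_1> = 7/sqrt(7), <v, e_2> = -7/sqrt(35), <v, e_3> = -14/sqrt(10).
Square and sum: Σ |<v, e_j>|^2 = 28.
Compute ||v||^2 = v·v = 28.
Deficit = 28 − 28 = 0 ≥ 0, confirming Bessel's inequality. (The deficit equals ||v − Σ <v,e_j> e_j||^2, the squared distance from v to span{e_j}.)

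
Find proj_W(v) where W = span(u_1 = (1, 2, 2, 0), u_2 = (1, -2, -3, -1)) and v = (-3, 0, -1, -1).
proj_W(v) = (-17/9, -10/9, -4/9, 2/3)

Set up U = [u_1 | ... | u_2] ∈ R^(4×2). The projector onto W = col(U) is P = U (U^T U)^(-1) U^T.
Compute U^T U =
  [9, -9]
  [-9, 15],
and U^T v = (-5, 1).
Solve U^T U · c = U^T v for the coefficients: c = (-11/9, -2/3). The projection is proj_W(v) = U c.
Check: (v - proj_W(v)) · u_1 = 0  (should be 0).
Check: (v - proj_W(v)) · u_2 = 0  (should be 0).
Result: proj_W(v) = (-17/9, -10/9, -4/9, 2/3).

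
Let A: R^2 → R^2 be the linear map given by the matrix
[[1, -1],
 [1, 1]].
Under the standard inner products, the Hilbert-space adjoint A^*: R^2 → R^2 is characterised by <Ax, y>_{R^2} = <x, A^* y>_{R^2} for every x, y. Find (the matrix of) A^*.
A^* = A^T =
[[1, 1],
 [-1, 1]]

For real matrices with standard dot products, the defining identity <Ax, y> = <x, A^* y> gives (Ax)^T y = x^T (A^*) y, i.e. x^T A^T y = x^T (A^*) y. Since this holds for all x, y, we must have A^* = A^T. Therefore
A^* =
[[1, 1],
 [-1, 1]].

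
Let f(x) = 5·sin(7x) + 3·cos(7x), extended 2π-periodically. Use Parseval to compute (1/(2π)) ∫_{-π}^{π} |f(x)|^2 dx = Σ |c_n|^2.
Σ |c_n|^2 = 17

Expand |f|^2 and use orthogonality of {sin(nx), cos(mx)} on [-π, π]:
  ∫_{-π}^{π} sin(nx)^2 dx = π, ∫ cos(mx)^2 dx = π, and cross terms integrate to 0.
So ∫_{-π}^{π} f(x)^2 dx = 5^2 · π + 3^2 · π = (25 + 9)π.
Divide by 2π: (25 + 9)/2 = 17.
By Parseval, this equals Σ |c_n|^2.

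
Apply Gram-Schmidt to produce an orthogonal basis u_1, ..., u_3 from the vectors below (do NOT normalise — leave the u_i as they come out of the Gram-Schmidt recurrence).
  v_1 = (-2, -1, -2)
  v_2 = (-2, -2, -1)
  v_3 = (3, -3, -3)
Orthogonal basis:
  u_1 = (-2, -1, -2)
  u_2 = (-2/9, -10/9, 7/9)
  u_3 = (63/17, -42/17, -42/17)

Apply the Gram-Schmidt recurrence
  u_1 = v_1
  u_i = v_i − Σ_{j<i} ((v_i · u_j) / (u_j · u_j)) · u_j.

Step by step this gives:
  u_1 = (-2, -1, -2)
  u_2 = (-2/9, -10/9, 7/9)
  u_3 = (63/17, -42/17, -42/17)

Orthogonality check:
  u_2 · u_1 = 0 (should be 0)
  u_3 · u_1 = 0 (should be 0)
  u_3 · u_2 = 0 (should be 0)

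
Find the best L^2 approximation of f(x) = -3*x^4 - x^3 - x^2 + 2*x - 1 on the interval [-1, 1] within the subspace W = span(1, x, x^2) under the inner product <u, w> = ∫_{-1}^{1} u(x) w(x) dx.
g(x) = -25*x^2/7 + 7*x/5 - 26/35

The best approximation g ∈ W is the orthogonal projection of f onto W. Writing g = a_0 + a_1 x + a_2 x^2, the coefficients solve the normal equations G · a = b where
  G_{ij} = <φ_i, φ_j> and b_i = <f, φ_i>, with φ_0 = 1, φ_1 = x, φ_2 = x^2.
G =
  [2, 0, 2/3]
  [0, 2/3, 0]
  [2/3, 0, 2/5],
b = (-58/15, 14/15, -202/105).
Solving gives a_0 = -26/35, a_1 = 7/5, a_2 = -25/7, so
  g(x) = -25*x^2/7 + 7*x/5 - 26/35.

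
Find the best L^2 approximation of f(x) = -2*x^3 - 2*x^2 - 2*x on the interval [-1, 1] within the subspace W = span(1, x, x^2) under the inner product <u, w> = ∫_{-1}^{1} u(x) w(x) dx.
g(x) = -2*x^2 - 16*x/5

The best approximation g ∈ W is the orthogonal projection of f onto W. Writing g = a_0 + a_1 x + a_2 x^2, the coefficients solve the normal equations G · a = b where
  G_{ij} = <φ_i, φ_j> and b_i = <f, φ_i>, with φ_0 = 1, φ_1 = x, φ_2 = x^2.
G =
  [2, 0, 2/3]
  [0, 2/3, 0]
  [2/3, 0, 2/5],
b = (-4/3, -32/15, -4/5).
Solving gives a_0 = 0, a_1 = -16/5, a_2 = -2, so
  g(x) = -2*x^2 - 16*x/5.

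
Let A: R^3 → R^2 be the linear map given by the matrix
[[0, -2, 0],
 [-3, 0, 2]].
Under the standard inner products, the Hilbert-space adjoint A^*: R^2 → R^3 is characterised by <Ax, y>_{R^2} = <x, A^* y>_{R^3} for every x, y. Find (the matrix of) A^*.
A^* = A^T =
[[0, -3],
 [-2, 0],
 [0, 2]]

For real matrices with standard dot products, the defining identity <Ax, y> = <x, A^* y> gives (Ax)^T y = x^T (A^*) y, i.e. x^T A^T y = x^T (A^*) y. Since this holds for all x, y, we must have A^* = A^T. Therefore
A^* =
[[0, -3],
 [-2, 0],
 [0, 2]].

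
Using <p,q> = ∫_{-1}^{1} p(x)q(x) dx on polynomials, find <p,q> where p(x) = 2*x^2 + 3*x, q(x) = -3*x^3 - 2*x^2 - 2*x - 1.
<p,q> = -158/15

Expand the product: p(x)·q(x) = -6*x^5 - 13*x^4 - 10*x^3 - 8*x^2 - 3*x.
∫_{-1}^{1} of each monomial x^k gives [2/(k+1) if k even, 0 if k odd]. Integrating term-by-term (or equivalently evaluating the antiderivative F(x) = -x^6 - 13*x^5/5 - 5*x^4/2 - 8*x^3/3 - 3*x^2/2 at the endpoints):
  F(1) − F(−1) = -154/15 − (4/15) = -158/15.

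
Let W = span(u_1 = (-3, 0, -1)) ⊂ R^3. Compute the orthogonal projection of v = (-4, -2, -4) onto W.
proj_W(v) = (-24/5, 0, -8/5)

Set up U = [u_1 | ... | u_1] ∈ R^(3×1). The projector onto W = col(U) is P = U (U^T U)^(-1) U^T.
Compute U^T U =
  [10],
and U^T v = (16).
Solve U^T U · c = U^T v for the coefficients: c = (8/5). The projection is proj_W(v) = U c.
Check: (v - proj_W(v)) · u_1 = 0  (should be 0).
Result: proj_W(v) = (-24/5, 0, -8/5).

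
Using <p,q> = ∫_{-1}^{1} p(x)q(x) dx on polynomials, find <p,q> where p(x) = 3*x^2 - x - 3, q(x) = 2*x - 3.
<p,q> = 32/3

Expand the product: p(x)·q(x) = 6*x^3 - 11*x^2 - 3*x + 9.
∫_{-1}^{1} of each monomial x^k gives [2/(k+1) if k even, 0 if k odd]. Integrating term-by-term (or equivalently evaluating the antiderivative F(x) = 3*x^4/2 - 11*x^3/3 - 3*x^2/2 + 9*x at the endpoints):
  F(1) − F(−1) = 16/3 − (-16/3) = 32/3.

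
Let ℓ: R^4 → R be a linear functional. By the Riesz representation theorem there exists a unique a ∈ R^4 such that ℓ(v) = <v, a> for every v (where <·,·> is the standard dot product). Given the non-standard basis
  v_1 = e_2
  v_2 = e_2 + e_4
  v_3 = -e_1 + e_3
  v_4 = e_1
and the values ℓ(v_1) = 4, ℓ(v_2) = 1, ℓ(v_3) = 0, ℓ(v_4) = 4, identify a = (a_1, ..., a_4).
a = (4, 4, 4, -3)

Write a = (a_1, ..., a_4) in the standard basis. For each basis vector v_i, ℓ(v_i) = <v_i, a> is a linear equation in the a_j's. Collect the n equations into a matrix system V a = ℓ, where row i of V is v_i (expressed in the standard basis). Since V is invertible (lower-triangular with 1s on the diagonal, up to permutation), solve by back-substitution:
  V =
[[0, 1, 0, 0],
 [0, 1, 0, 1],
 [-1, 0, 1, 0],
 [1, 0, 0, 0]]
  V a = (4, 1, 0, 4)
Solving gives a = (4, 4, 4, -3).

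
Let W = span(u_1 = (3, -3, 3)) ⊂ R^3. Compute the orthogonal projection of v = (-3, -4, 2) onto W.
proj_W(v) = (1, -1, 1)

Set up U = [u_1 | ... | u_1] ∈ R^(3×1). The projector onto W = col(U) is P = U (U^T U)^(-1) U^T.
Compute U^T U =
  [27],
and U^T v = (9).
Solve U^T U · c = U^T v for the coefficients: c = (1/3). The projection is proj_W(v) = U c.
Check: (v - proj_W(v)) · u_1 = 0  (should be 0).
Result: proj_W(v) = (1, -1, 1).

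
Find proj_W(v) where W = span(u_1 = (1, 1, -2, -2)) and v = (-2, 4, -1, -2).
proj_W(v) = (4/5, 4/5, -8/5, -8/5)

Set up U = [u_1 | ... | u_1] ∈ R^(4×1). The projector onto W = col(U) is P = U (U^T U)^(-1) U^T.
Compute U^T U =
  [10],
and U^T v = (8).
Solve U^T U · c = U^T v for the coefficients: c = (4/5). The projection is proj_W(v) = U c.
Check: (v - proj_W(v)) · u_1 = 0  (should be 0).
Result: proj_W(v) = (4/5, 4/5, -8/5, -8/5).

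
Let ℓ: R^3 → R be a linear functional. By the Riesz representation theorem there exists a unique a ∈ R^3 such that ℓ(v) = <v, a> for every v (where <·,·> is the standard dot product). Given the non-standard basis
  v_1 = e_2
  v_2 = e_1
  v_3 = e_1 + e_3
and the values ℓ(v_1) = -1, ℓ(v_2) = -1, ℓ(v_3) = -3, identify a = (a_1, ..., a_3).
a = (-1, -1, -2)

Write a = (a_1, ..., a_3) in the standard basis. For each basis vector v_i, ℓ(v_i) = <v_i, a> is a linear equation in the a_j's. Collect the n equations into a matrix system V a = ℓ, where row i of V is v_i (expressed in the standard basis). Since V is invertible (lower-triangular with 1s on the diagonal, up to permutation), solve by back-substitution:
  V =
[[0, 1, 0],
 [1, 0, 0],
 [1, 0, 1]]
  V a = (-1, -1, -3)
Solving gives a = (-1, -1, -2).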